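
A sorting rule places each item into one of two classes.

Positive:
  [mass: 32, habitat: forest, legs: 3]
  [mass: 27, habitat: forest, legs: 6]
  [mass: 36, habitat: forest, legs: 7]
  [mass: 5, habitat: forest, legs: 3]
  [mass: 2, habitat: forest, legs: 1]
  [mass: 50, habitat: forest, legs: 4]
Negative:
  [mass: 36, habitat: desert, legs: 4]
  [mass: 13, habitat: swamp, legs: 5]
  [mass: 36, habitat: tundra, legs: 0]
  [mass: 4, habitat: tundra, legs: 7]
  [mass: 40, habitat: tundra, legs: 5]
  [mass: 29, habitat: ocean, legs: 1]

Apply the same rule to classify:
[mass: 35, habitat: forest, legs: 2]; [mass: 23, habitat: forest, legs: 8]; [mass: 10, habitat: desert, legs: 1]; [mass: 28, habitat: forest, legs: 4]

Positive, Positive, Negative, Positive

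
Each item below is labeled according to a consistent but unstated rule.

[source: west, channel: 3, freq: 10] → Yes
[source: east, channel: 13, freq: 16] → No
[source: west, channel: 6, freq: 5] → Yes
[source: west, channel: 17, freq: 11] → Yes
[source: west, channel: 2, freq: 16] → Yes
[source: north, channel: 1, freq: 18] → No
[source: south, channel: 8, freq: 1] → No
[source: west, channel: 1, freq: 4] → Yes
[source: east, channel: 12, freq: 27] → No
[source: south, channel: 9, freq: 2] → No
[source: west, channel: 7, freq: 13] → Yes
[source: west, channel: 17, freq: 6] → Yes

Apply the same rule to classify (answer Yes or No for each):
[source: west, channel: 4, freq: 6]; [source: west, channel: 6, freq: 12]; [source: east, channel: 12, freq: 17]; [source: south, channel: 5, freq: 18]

Yes, Yes, No, No

Comparing the two groups points to one rule — source is west.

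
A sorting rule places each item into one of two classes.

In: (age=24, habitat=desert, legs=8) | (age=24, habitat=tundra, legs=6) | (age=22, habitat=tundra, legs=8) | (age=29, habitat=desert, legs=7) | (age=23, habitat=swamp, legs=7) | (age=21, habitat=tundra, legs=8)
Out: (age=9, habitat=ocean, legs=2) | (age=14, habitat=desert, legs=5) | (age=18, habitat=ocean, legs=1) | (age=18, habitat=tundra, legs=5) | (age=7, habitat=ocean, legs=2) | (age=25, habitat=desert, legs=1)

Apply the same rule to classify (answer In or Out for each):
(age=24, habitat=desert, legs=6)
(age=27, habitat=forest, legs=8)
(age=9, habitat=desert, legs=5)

In, In, Out

Every 'In' example satisfies: legs ≥ 6. None of the 'Out' examples do.
(age=24, habitat=desert, legs=6): legs = 6 — meets the rule, so In.
(age=27, habitat=forest, legs=8): legs = 8 — meets the rule, so In.
(age=9, habitat=desert, legs=5): legs = 5 — does not pass, so Out.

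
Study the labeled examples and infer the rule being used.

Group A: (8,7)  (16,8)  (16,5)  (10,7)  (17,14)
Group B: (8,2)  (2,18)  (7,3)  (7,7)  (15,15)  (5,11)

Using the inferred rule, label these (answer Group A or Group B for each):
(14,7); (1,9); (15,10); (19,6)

The simplest hypothesis consistent with all the labels is: first > second AND sum ≥ 14.
(14,7): 14 > 7, 14+7 = 21, fits → Group A.
(1,9): 1 < 9, 1+9 = 10, doesn't qualify → Group B.
(15,10): 15 > 10, 15+10 = 25, fits → Group A.
(19,6): 19 > 6, 19+6 = 25, fits → Group A.

Group A, Group B, Group A, Group A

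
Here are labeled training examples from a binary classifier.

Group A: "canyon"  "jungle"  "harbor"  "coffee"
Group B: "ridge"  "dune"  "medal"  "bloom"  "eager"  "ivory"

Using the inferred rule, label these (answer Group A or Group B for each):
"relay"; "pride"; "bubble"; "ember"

The distinguishing property — length 6 — holds for all the 'Group A' cases and none of the 'Group B' cases.
"relay" → length 5 → Group B. "pride" → length 5 → Group B. "bubble" → length 6 → Group A. "ember" → length 5 → Group B.

Group B, Group B, Group A, Group B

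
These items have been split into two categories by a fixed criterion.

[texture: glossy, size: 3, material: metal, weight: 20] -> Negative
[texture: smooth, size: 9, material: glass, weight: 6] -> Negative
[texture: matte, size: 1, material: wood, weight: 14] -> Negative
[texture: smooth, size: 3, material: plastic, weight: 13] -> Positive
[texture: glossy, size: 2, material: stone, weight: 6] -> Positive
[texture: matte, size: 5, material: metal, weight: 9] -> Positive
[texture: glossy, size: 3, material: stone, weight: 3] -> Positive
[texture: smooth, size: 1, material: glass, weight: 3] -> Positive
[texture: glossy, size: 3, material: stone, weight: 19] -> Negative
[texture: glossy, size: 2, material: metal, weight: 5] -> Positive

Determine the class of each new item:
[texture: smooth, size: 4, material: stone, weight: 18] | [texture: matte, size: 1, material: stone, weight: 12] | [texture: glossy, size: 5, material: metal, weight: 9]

The pattern is that an item is 'Positive' exactly when: weight ≤ 13 AND size ≤ 5.

Negative, Positive, Positive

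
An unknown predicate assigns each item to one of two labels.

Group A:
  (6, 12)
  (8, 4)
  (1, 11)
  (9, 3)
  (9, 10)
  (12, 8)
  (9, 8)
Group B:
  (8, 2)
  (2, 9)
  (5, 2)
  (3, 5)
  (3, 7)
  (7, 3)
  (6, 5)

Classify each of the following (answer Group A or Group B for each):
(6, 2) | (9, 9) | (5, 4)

A rule that fits every label: sum ≥ 12 — true of each 'Group A' example, false of each 'Group B' one.
Group B: (6, 2), since 6+2 = 8.
Group A: (9, 9), since 9+9 = 18.
Group B: (5, 4), since 5+4 = 9.

Group B, Group A, Group B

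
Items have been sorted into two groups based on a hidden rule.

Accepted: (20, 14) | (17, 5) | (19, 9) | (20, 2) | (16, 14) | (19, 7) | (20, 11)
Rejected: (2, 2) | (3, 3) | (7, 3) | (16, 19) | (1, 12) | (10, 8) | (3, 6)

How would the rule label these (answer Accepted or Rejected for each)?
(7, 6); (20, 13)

The pattern is that an item is 'Accepted' exactly when: first > second AND sum ≥ 22.
(7, 6) → 7 > 6, 7+6 = 13 → Rejected.
(20, 13) → 20 > 13, 20+13 = 33 → Accepted.

Rejected, Accepted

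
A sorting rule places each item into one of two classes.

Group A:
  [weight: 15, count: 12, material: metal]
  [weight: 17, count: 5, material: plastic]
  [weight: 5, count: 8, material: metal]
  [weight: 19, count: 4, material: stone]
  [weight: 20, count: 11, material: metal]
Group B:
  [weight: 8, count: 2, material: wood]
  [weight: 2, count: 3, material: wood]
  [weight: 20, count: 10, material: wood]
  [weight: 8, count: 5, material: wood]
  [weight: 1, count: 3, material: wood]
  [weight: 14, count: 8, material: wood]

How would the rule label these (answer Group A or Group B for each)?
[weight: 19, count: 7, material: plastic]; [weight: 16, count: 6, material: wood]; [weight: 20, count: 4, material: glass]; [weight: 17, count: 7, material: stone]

Rule: material is not wood. This holds for each 'Group A' example and fails for each 'Group B' one.
Group A: [weight: 19, count: 7, material: plastic], since material is plastic.
Group B: [weight: 16, count: 6, material: wood], since material is wood.
Group A: [weight: 20, count: 4, material: glass], since material is glass.
Group A: [weight: 17, count: 7, material: stone], since material is stone.

Group A, Group B, Group A, Group A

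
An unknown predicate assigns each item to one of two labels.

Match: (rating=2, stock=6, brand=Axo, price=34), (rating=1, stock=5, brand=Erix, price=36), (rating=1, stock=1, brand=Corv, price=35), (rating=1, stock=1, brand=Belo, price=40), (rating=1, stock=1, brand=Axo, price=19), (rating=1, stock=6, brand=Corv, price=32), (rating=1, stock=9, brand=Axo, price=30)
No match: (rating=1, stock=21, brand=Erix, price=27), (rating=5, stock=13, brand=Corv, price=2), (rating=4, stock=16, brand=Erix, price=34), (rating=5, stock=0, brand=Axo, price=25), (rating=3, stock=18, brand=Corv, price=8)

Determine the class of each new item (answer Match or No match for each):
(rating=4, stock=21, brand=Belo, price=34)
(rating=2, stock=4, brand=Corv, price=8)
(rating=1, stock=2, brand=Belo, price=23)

Every 'Match' example satisfies: stock ≥ 1 AND stock ≤ 9. None of the 'No match' examples do.
(rating=4, stock=21, brand=Belo, price=34) → stock = 21 → No match.
(rating=2, stock=4, brand=Corv, price=8) → stock = 4 → Match.
(rating=1, stock=2, brand=Belo, price=23) → stock = 2 → Match.

No match, Match, Match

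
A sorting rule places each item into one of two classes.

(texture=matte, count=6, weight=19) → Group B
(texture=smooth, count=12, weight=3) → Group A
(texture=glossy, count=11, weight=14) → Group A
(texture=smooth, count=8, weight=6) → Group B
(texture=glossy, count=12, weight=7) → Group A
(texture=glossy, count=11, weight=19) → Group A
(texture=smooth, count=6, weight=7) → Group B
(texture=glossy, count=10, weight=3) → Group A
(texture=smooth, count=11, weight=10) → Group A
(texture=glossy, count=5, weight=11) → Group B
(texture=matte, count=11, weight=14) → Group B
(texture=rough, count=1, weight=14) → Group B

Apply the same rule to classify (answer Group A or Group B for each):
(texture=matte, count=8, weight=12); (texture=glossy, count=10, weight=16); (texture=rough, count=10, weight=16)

The pattern is that an item is 'Group A' exactly when: texture is not matte AND count ≥ 10.
Group B: (texture=matte, count=8, weight=12), since texture is matte, count = 8. Group A: (texture=glossy, count=10, weight=16), since texture is glossy, count = 10. Group A: (texture=rough, count=10, weight=16), since texture is rough, count = 10.

Group B, Group A, Group A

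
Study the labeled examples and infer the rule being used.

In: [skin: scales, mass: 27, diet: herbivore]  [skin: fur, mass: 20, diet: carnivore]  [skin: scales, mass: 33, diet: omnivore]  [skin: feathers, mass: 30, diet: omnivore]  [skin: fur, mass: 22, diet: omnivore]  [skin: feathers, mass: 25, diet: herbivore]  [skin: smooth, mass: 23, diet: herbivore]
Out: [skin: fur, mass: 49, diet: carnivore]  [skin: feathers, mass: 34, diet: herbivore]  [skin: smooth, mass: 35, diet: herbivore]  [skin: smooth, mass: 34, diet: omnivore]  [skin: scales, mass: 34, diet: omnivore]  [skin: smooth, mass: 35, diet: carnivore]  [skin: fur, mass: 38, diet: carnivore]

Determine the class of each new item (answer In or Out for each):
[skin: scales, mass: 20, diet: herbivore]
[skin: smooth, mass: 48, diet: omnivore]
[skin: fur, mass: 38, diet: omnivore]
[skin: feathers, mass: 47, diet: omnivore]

In, Out, Out, Out

The rule appears to be: mass ≤ 33.
[skin: scales, mass: 20, diet: herbivore] → mass = 20 → In. [skin: smooth, mass: 48, diet: omnivore] → mass = 48 → Out. [skin: fur, mass: 38, diet: omnivore] → mass = 38 → Out. [skin: feathers, mass: 47, diet: omnivore] → mass = 47 → Out.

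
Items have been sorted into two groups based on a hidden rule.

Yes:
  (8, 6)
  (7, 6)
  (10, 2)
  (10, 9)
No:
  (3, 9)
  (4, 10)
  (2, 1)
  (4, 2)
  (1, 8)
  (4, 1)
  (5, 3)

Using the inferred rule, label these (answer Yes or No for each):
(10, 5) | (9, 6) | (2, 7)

The common property of the 'Yes' items is: first ≥ 6. No 'No' item has it.
(10, 5): Yes (first 10).
(9, 6): Yes (first 9).
(2, 7): No (first 2).

Yes, Yes, No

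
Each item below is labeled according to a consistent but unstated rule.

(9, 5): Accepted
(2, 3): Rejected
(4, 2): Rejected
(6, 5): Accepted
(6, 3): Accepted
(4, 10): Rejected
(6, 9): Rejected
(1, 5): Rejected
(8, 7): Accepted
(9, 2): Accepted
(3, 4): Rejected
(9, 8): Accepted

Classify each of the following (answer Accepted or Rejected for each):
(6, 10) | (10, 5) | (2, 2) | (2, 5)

Rejected, Accepted, Rejected, Rejected

The distinguishing property — first > second AND sum ≥ 7 — holds for all the 'Accepted' cases and none of the 'Rejected' cases.
Rejected: (6, 10), since 6 < 10, 6+10 = 16. Accepted: (10, 5), since 10 > 5, 10+5 = 15. Rejected: (2, 2), since 2 = 2, 2+2 = 4. Rejected: (2, 5), since 2 < 5, 2+5 = 7.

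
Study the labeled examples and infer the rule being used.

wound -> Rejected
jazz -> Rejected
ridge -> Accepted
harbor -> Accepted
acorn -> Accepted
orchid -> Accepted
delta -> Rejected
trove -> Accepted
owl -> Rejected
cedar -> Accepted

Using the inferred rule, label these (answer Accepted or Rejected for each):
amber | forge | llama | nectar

Accepted, Accepted, Rejected, Accepted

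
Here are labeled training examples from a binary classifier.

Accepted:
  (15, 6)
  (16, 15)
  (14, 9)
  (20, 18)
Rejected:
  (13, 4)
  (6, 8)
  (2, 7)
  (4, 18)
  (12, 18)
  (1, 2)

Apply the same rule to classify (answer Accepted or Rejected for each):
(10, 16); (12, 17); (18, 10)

Rejected, Rejected, Accepted

'Accepted' ⟺ first ≥ 14.
Rejected: (10, 16), since first 10.
Rejected: (12, 17), since first 12.
Accepted: (18, 10), since first 18.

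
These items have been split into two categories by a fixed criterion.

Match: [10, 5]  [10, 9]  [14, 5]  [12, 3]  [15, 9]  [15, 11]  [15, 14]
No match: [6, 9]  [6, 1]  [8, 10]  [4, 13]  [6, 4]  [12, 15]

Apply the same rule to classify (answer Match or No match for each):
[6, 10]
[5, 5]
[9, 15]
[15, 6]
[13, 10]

No match, No match, No match, Match, Match

A rule that fits every label: first > second AND sum ≥ 15 — true of each 'Match' example, false of each 'No match' one.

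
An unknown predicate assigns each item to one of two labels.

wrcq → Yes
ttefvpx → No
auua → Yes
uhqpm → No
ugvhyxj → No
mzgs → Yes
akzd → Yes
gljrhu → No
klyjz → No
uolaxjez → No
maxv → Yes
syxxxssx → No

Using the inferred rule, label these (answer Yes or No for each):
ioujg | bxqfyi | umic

One predicate separates the groups cleanly: length 4.
No: ioujg, since length 5. No: bxqfyi, since length 6. Yes: umic, since length 4.

No, No, Yes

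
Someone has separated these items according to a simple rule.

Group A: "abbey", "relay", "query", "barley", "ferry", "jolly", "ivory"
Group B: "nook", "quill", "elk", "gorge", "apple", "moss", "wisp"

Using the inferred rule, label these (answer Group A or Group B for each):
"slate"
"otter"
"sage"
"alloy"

The classifier is using: contains 'y'.
"slate" → no 'y' → Group B.
"otter" → no 'y' → Group B.
"sage" → no 'y' → Group B.
"alloy" → has 'y' → Group A.

Group B, Group B, Group B, Group A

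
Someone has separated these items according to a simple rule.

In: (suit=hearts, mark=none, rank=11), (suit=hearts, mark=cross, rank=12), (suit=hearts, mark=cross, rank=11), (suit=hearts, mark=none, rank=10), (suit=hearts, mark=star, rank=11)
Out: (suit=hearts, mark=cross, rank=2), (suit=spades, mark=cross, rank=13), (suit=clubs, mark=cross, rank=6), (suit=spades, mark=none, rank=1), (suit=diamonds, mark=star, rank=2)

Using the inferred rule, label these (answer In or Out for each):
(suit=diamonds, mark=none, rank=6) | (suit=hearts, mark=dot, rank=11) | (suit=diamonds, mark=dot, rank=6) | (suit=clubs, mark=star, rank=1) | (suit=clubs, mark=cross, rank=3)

The classifier is using: suit is hearts AND rank ≥ 6.
(suit=diamonds, mark=none, rank=6): suit is diamonds, rank = 6, lacks this property → Out. (suit=hearts, mark=dot, rank=11): suit is hearts, rank = 11, qualifies → In. (suit=diamonds, mark=dot, rank=6): suit is diamonds, rank = 6, lacks this property → Out. (suit=clubs, mark=star, rank=1): suit is clubs, rank = 1, lacks this property → Out. (suit=clubs, mark=cross, rank=3): suit is clubs, rank = 3, lacks this property → Out.

Out, In, Out, Out, Out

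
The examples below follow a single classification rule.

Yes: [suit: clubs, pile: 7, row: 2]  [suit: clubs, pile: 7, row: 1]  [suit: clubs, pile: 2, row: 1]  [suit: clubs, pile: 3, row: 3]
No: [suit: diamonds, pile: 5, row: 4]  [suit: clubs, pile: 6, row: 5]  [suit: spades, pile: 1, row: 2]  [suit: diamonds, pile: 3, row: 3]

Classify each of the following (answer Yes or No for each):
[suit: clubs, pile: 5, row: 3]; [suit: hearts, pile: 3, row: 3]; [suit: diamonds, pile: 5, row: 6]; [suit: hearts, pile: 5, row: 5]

All 'Yes' examples share one property — suit is clubs AND row ≤ 3 — and every 'No' example lacks it.

Yes, No, No, No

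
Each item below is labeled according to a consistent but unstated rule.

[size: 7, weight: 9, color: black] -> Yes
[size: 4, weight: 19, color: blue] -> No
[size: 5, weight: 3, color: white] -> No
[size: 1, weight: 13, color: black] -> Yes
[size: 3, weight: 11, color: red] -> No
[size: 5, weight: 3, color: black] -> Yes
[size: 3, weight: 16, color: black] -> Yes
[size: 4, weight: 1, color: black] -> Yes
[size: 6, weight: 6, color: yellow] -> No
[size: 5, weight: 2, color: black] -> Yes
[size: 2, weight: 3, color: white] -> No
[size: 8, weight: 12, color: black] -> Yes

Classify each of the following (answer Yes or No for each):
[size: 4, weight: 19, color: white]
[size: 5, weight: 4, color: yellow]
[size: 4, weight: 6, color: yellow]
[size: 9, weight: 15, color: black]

Every 'Yes' example satisfies: color is black. None of the 'No' examples do.
No: [size: 4, weight: 19, color: white], since color is white. No: [size: 5, weight: 4, color: yellow], since color is yellow. No: [size: 4, weight: 6, color: yellow], since color is yellow. Yes: [size: 9, weight: 15, color: black], since color is black.

No, No, No, Yes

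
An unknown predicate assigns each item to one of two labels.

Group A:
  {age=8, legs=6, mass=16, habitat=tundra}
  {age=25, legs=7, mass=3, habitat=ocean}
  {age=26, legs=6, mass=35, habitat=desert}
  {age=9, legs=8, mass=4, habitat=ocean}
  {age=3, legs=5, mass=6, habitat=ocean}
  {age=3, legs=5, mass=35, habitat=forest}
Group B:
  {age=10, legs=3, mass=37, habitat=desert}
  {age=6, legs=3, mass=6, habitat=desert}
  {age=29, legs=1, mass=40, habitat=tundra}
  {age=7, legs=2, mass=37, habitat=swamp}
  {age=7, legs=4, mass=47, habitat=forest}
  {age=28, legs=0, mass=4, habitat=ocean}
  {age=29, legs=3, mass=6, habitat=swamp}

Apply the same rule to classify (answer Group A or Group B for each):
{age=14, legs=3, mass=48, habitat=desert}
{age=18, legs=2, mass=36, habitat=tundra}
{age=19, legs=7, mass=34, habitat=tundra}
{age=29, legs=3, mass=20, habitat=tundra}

Group B, Group B, Group A, Group B

Rule: legs ≥ 5. This holds for each 'Group A' example and fails for each 'Group B' one.
{age=14, legs=3, mass=48, habitat=desert} → legs = 3 → Group B. {age=18, legs=2, mass=36, habitat=tundra} → legs = 2 → Group B. {age=19, legs=7, mass=34, habitat=tundra} → legs = 7 → Group A. {age=29, legs=3, mass=20, habitat=tundra} → legs = 3 → Group B.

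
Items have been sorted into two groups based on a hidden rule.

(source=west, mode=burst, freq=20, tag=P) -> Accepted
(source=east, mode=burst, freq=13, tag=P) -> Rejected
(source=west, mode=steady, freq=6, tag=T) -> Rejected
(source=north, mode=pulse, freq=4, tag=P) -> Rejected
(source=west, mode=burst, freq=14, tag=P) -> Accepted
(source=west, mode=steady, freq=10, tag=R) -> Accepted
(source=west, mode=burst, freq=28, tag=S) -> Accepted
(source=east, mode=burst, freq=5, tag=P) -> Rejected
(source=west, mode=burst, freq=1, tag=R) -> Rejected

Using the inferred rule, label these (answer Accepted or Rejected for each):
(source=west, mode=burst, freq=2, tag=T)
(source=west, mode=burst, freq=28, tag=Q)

The classifier is using: source is west AND freq ≥ 10.

Rejected, Accepted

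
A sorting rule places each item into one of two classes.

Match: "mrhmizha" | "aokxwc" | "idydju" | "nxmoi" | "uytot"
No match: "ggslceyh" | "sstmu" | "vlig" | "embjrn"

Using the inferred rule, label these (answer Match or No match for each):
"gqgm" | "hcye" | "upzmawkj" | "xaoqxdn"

No match, No match, Match, Match

The common property of the 'Match' items is: has ≥ 2 vowels. No 'No match' item has it.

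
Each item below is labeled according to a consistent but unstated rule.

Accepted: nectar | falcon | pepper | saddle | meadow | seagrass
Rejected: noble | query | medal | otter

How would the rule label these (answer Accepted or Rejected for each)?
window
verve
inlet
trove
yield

The common property of the 'Accepted' items is: even length. No 'Rejected' item has it.

Accepted, Rejected, Rejected, Rejected, Rejected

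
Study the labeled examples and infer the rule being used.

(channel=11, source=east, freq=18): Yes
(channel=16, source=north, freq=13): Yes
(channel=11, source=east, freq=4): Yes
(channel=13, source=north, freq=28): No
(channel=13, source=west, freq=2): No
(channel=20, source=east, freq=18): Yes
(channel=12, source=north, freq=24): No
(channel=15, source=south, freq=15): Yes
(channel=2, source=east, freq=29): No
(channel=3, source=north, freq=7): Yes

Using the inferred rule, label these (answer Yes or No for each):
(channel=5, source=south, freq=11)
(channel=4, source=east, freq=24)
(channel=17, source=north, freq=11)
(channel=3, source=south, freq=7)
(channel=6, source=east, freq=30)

All 'Yes' examples share one property — freq ≥ 4 AND freq ≤ 18 — and every 'No' example lacks it.
Yes: (channel=5, source=south, freq=11), since freq = 11.
No: (channel=4, source=east, freq=24), since freq = 24.
Yes: (channel=17, source=north, freq=11), since freq = 11.
Yes: (channel=3, source=south, freq=7), since freq = 7.
No: (channel=6, source=east, freq=30), since freq = 30.

Yes, No, Yes, Yes, No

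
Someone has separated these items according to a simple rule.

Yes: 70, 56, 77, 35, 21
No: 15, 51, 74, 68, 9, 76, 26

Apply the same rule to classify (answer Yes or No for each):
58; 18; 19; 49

No, No, No, Yes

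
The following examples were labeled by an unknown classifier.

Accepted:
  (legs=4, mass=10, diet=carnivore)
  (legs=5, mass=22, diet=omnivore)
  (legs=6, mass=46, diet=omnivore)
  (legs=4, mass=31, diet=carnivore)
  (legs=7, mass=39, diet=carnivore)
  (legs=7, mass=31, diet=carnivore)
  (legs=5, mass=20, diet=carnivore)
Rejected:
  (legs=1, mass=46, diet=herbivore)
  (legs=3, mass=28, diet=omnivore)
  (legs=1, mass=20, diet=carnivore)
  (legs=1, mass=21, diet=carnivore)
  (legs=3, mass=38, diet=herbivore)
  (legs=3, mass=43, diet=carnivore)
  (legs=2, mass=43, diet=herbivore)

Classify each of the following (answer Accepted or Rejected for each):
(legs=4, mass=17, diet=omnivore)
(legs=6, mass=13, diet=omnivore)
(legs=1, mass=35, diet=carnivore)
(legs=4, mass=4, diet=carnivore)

Accepted, Accepted, Rejected, Accepted

The simplest hypothesis consistent with all the labels is: legs ≥ 4.
(legs=4, mass=17, diet=omnivore) — legs = 4, hence Accepted. (legs=6, mass=13, diet=omnivore) — legs = 6, hence Accepted. (legs=1, mass=35, diet=carnivore) — legs = 1, hence Rejected. (legs=4, mass=4, diet=carnivore) — legs = 4, hence Accepted.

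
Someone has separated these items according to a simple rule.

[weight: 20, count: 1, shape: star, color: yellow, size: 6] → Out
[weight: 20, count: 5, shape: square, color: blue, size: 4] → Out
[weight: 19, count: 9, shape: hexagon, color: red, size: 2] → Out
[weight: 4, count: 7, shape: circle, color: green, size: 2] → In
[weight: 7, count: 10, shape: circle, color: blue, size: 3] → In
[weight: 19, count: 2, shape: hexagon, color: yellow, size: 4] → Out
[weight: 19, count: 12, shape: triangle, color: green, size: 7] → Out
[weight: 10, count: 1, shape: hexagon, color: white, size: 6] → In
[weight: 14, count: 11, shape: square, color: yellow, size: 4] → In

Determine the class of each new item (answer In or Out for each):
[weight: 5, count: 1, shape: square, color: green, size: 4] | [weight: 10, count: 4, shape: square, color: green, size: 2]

In, In

The distinguishing property — weight ≤ 14 — holds for all the 'In' cases and none of the 'Out' cases.
In: [weight: 5, count: 1, shape: square, color: green, size: 4], since weight = 5.
In: [weight: 10, count: 4, shape: square, color: green, size: 2], since weight = 10.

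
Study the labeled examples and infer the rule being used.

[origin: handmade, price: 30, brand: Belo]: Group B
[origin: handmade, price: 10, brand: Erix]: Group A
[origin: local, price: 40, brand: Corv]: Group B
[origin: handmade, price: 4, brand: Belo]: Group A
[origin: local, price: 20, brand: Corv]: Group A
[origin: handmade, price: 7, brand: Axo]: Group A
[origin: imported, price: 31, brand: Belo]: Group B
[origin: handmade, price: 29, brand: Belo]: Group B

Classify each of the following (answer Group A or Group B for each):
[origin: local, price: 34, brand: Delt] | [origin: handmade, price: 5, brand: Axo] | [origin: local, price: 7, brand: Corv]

A rule that fits every label: price ≤ 20 — true of each 'Group A' example, false of each 'Group B' one.
[origin: local, price: 34, brand: Delt]: price = 34, does not fit → Group B.
[origin: handmade, price: 5, brand: Axo]: price = 5, matches → Group A.
[origin: local, price: 7, brand: Corv]: price = 7, matches → Group A.

Group B, Group A, Group A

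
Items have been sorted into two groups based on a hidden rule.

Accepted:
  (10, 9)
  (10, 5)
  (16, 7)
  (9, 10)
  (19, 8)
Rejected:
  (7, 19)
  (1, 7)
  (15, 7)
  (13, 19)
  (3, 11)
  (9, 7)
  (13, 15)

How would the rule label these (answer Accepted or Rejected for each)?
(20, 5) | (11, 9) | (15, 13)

The distinguishing property — sum is odd — holds for all the 'Accepted' cases and none of the 'Rejected' cases.

Accepted, Rejected, Rejected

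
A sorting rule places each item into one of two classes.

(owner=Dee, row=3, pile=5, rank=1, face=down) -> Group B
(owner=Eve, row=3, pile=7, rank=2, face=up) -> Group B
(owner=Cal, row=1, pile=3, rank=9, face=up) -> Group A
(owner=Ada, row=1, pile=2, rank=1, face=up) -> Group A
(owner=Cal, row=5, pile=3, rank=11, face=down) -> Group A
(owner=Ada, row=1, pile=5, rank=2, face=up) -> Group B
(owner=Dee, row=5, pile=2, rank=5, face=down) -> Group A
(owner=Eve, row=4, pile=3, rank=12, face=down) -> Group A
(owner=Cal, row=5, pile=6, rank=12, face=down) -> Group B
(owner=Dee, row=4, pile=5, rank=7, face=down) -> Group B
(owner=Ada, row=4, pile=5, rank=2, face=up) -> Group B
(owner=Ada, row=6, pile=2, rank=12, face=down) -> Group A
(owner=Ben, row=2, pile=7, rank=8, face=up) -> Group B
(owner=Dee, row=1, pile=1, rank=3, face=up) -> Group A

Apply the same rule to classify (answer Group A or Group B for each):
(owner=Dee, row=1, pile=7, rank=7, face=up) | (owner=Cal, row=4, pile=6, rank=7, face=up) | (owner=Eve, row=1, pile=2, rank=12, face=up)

Every 'Group A' example satisfies: pile ≤ 3. None of the 'Group B' examples do.
(owner=Dee, row=1, pile=7, rank=7, face=up): Group B (pile = 7). (owner=Cal, row=4, pile=6, rank=7, face=up): Group B (pile = 6). (owner=Eve, row=1, pile=2, rank=12, face=up): Group A (pile = 2).

Group B, Group B, Group A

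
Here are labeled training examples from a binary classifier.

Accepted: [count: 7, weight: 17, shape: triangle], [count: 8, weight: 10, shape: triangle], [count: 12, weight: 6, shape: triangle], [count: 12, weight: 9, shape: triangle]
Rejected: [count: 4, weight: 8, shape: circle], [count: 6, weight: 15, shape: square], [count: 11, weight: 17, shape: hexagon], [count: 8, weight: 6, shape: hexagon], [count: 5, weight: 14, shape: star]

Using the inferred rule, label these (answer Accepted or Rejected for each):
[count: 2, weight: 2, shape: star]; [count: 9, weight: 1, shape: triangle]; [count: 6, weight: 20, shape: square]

Rejected, Accepted, Rejected

Checking candidate rules against both groups, what survives is: shape is triangle.
[count: 2, weight: 2, shape: star] → shape is star → Rejected.
[count: 9, weight: 1, shape: triangle] → shape is triangle → Accepted.
[count: 6, weight: 20, shape: square] → shape is square → Rejected.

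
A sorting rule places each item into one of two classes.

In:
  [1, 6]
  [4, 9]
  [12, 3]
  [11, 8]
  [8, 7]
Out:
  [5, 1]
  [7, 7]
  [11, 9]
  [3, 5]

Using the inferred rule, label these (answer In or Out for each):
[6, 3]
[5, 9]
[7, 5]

The pattern is that an item is 'In' exactly when: sum is odd.

In, Out, Out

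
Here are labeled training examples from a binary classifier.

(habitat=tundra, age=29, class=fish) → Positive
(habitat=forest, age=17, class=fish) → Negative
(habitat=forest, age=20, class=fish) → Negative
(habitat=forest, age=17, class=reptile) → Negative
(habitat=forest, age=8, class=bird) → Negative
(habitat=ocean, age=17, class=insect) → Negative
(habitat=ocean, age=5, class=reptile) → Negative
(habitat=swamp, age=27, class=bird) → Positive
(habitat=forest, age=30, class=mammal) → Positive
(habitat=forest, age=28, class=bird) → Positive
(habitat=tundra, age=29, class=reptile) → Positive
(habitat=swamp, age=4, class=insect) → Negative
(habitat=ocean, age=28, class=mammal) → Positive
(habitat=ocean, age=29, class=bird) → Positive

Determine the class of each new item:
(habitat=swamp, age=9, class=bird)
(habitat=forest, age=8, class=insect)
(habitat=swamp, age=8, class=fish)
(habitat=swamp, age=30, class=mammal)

Rule: age ≥ 27. This holds for each 'Positive' example and fails for each 'Negative' one.

Negative, Negative, Negative, Positive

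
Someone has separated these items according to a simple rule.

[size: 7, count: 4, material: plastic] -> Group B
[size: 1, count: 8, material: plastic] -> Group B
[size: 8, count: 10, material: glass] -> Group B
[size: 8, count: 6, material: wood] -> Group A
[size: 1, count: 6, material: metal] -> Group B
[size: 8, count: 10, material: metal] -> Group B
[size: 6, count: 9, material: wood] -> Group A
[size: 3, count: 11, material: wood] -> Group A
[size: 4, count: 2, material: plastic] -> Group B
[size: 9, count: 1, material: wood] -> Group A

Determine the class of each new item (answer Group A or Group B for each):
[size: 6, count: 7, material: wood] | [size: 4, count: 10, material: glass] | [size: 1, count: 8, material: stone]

Group A, Group B, Group B

One predicate separates the groups cleanly: material is wood.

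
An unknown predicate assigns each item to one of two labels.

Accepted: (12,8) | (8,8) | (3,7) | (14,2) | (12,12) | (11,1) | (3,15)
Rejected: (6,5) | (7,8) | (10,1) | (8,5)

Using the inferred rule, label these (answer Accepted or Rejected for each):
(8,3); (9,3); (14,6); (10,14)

Rejected, Accepted, Accepted, Accepted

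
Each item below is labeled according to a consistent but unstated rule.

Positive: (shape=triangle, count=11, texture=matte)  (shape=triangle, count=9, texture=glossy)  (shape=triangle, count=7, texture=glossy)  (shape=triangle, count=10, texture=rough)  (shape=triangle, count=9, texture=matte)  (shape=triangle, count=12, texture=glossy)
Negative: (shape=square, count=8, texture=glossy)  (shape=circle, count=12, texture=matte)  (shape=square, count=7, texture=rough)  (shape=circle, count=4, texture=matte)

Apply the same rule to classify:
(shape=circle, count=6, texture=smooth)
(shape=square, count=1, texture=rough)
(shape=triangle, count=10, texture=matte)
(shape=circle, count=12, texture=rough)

All 'Positive' examples share one property — shape is triangle — and every 'Negative' example lacks it.
Negative: (shape=circle, count=6, texture=smooth), since shape is circle.
Negative: (shape=square, count=1, texture=rough), since shape is square.
Positive: (shape=triangle, count=10, texture=matte), since shape is triangle.
Negative: (shape=circle, count=12, texture=rough), since shape is circle.

Negative, Negative, Positive, Negative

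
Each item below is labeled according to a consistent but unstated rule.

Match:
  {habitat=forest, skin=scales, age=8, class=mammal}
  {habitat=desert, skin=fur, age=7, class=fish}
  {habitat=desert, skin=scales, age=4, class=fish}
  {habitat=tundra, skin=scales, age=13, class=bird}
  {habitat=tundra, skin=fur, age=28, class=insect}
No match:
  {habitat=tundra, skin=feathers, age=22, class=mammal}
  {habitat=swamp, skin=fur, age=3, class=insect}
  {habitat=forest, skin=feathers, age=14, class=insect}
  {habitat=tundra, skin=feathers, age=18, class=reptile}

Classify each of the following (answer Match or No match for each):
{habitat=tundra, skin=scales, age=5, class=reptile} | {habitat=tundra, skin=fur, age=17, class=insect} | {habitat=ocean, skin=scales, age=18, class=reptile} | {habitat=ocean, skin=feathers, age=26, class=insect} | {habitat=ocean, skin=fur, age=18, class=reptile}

Every 'Match' example satisfies: skin is not feathers AND age ≥ 4. None of the 'No match' examples do.
Match: {habitat=tundra, skin=scales, age=5, class=reptile}, since skin is scales, age = 5.
Match: {habitat=tundra, skin=fur, age=17, class=insect}, since skin is fur, age = 17.
Match: {habitat=ocean, skin=scales, age=18, class=reptile}, since skin is scales, age = 18.
No match: {habitat=ocean, skin=feathers, age=26, class=insect}, since skin is feathers, age = 26.
Match: {habitat=ocean, skin=fur, age=18, class=reptile}, since skin is fur, age = 18.

Match, Match, Match, No match, Match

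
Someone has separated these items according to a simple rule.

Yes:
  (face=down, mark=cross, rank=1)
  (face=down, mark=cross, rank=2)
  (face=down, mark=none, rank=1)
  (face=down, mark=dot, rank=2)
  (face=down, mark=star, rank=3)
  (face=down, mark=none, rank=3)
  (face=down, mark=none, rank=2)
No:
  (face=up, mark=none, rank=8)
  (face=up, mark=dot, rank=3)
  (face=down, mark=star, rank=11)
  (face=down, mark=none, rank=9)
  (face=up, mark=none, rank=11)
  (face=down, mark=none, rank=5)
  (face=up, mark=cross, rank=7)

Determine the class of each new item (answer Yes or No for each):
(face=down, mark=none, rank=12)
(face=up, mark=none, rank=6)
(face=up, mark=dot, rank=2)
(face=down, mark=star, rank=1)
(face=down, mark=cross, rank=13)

The common property of the 'Yes' items is: face is down AND rank ≤ 3. No 'No' item has it.
No: (face=down, mark=none, rank=12), since face is down, rank = 12. No: (face=up, mark=none, rank=6), since face is up, rank = 6. No: (face=up, mark=dot, rank=2), since face is up, rank = 2. Yes: (face=down, mark=star, rank=1), since face is down, rank = 1. No: (face=down, mark=cross, rank=13), since face is down, rank = 13.

No, No, No, Yes, No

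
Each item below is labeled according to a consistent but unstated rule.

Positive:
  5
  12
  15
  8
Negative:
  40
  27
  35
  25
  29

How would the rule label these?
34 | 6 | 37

The common property of the 'Positive' items is: at most 15. No 'Negative' item has it.
34: Negative (34 > 15). 6: Positive (6 ≤ 15). 37: Negative (37 > 15).

Negative, Positive, Negative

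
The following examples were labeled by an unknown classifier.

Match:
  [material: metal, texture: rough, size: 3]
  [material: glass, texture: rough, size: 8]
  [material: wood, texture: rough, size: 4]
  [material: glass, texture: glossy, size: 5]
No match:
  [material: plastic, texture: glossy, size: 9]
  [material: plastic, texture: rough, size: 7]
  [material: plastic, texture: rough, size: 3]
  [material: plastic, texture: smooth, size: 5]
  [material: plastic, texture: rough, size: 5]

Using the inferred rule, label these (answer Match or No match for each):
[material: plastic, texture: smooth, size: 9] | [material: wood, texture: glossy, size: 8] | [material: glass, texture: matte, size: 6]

No match, Match, Match

The distinguishing property — material is not plastic — holds for all the 'Match' cases and none of the 'No match' cases.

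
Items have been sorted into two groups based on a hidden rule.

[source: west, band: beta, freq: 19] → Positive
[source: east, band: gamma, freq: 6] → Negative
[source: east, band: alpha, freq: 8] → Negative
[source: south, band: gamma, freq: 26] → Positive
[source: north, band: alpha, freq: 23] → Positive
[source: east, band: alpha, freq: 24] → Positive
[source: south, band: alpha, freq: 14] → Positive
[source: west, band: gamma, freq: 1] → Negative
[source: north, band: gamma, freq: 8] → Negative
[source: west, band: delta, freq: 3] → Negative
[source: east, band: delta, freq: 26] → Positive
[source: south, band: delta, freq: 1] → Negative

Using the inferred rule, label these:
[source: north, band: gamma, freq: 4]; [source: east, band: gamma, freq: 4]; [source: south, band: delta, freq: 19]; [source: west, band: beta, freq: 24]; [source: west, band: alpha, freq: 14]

Negative, Negative, Positive, Positive, Positive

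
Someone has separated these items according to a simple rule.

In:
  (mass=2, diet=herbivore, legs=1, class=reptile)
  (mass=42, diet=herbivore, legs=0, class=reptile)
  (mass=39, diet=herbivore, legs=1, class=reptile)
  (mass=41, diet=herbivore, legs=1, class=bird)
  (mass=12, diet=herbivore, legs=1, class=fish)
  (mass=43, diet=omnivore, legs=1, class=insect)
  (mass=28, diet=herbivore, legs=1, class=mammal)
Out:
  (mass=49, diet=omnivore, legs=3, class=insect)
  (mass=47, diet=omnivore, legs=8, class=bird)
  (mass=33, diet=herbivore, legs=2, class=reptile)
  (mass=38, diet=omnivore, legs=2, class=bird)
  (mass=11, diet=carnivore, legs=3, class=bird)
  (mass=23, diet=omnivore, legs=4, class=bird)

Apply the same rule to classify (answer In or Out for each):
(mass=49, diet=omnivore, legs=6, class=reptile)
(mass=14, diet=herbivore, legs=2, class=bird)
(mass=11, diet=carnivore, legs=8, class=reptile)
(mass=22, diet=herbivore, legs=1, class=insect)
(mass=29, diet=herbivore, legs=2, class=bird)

Out, Out, Out, In, Out

A rule that fits every label: legs ≤ 1 — true of each 'In' example, false of each 'Out' one.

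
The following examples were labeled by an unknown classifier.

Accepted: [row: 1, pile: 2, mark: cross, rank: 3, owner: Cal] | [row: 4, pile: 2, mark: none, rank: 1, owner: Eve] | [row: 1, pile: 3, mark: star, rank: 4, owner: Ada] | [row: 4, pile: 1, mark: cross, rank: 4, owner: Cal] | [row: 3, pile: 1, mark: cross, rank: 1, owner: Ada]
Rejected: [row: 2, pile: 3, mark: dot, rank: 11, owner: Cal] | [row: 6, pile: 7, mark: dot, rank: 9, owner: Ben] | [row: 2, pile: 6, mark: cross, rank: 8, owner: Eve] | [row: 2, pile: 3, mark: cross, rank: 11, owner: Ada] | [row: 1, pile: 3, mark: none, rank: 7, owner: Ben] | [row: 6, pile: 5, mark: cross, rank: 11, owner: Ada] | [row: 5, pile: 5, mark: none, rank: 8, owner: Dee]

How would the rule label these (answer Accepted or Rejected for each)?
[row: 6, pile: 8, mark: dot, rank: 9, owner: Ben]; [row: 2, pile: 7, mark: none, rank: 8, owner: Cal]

Rejected, Rejected

The classifier is using: rank ≤ 4.
[row: 6, pile: 8, mark: dot, rank: 9, owner: Ben] — rank = 9, hence Rejected. [row: 2, pile: 7, mark: none, rank: 8, owner: Cal] — rank = 8, hence Rejected.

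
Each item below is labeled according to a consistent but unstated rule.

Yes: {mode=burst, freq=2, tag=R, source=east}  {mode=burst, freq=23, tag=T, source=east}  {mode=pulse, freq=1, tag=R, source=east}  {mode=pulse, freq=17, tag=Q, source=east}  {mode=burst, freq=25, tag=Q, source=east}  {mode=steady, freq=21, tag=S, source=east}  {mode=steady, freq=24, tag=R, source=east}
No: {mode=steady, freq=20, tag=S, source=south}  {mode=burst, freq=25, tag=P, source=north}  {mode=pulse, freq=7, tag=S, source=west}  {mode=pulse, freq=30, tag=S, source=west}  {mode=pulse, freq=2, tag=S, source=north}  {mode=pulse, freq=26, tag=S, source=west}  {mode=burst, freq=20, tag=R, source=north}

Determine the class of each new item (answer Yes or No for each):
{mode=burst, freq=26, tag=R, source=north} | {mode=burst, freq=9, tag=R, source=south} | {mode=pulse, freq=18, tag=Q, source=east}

No, No, Yes

Rule: source is east. This holds for each 'Yes' example and fails for each 'No' one.
{mode=burst, freq=26, tag=R, source=north}: source is north, lacks this property → No.
{mode=burst, freq=9, tag=R, source=south}: source is south, lacks this property → No.
{mode=pulse, freq=18, tag=Q, source=east}: source is east, passes → Yes.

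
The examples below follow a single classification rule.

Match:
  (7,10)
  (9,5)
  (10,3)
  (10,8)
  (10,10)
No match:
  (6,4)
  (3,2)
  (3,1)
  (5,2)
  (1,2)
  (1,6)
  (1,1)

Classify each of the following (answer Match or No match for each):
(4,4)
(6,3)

All 'Match' examples share one property — sum ≥ 13 — and every 'No match' example lacks it.

No match, No match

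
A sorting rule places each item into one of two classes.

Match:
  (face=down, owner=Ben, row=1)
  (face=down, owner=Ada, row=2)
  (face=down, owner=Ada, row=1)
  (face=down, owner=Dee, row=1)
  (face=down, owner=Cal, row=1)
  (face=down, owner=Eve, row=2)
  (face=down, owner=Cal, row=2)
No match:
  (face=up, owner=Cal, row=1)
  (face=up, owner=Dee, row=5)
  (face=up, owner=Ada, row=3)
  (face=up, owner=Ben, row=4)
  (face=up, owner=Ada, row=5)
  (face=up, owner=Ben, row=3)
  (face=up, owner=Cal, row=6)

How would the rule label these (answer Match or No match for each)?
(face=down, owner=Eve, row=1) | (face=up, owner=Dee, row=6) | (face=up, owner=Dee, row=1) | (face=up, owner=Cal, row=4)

Match, No match, No match, No match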